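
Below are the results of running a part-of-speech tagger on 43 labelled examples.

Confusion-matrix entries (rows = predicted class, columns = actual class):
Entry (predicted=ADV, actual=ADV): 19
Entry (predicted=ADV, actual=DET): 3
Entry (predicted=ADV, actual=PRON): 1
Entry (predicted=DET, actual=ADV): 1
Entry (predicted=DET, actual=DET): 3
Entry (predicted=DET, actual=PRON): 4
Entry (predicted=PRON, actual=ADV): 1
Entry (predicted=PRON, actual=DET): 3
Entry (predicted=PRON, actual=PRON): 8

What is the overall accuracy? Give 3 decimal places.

0.698

Accuracy = trace / total = (19+3+8=30) / 43 = 30/43 = 0.698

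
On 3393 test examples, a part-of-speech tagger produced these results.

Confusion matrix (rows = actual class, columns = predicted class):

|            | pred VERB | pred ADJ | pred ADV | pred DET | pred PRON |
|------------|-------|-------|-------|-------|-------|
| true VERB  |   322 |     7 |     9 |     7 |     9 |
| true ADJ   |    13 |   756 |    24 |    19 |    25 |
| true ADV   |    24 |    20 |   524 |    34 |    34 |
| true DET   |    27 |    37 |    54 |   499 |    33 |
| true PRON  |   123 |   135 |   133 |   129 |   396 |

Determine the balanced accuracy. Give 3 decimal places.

Balanced accuracy = mean of per-class recall.
  VERB: recall = 322/354 = 0.9096
  ADJ: recall = 756/837 = 0.9032
  ADV: recall = 524/636 = 0.8239
  DET: recall = 499/650 = 0.7677
  PRON: recall = 396/916 = 0.4323
Mean = (0.9096 + 0.9032 + 0.8239 + 0.7677 + 0.4323) / 5 = 0.767

0.767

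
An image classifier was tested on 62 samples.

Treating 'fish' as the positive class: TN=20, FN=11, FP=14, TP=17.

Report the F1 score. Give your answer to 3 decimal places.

0.576

Precision = TP/(TP+FP) = 17/31 = 0.5484
Recall = TP/(TP+FN) = 17/28 = 0.6071
F1 = 2·TP/(2·TP+FP+FN) = 34/59 = 0.576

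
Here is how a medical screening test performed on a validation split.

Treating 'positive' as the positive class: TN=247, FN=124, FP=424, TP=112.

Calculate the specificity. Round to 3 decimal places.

Specificity = TN/(TN+FP) = 247/(247+424) = 0.368

0.368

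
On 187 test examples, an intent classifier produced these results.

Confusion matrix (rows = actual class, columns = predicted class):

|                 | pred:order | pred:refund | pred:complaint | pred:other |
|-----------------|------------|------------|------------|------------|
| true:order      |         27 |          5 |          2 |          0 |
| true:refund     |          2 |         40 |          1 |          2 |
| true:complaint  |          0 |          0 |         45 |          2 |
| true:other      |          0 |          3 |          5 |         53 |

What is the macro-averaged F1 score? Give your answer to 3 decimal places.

0.879

Per-class F1 score (2·TP/(2·TP+FP+FN)):
  order: TP=27, FP=2+0+0=2, FN=5+2+0=7 → 54/63 = 0.8571
  refund: TP=40, FP=5+0+3=8, FN=2+1+2=5 → 80/93 = 0.8602
  complaint: TP=45, FP=2+1+5=8, FN=0+0+2=2 → 90/100 = 0.9000
  other: TP=53, FP=0+2+2=4, FN=0+3+5=8 → 106/118 = 0.8983
Macro-F1 score = mean = (0.8571 + 0.8602 + 0.9000 + 0.8983) / 4 = 0.879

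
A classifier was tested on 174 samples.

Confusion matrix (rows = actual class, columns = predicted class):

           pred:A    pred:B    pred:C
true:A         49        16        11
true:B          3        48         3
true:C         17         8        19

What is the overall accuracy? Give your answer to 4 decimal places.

0.6667

Accuracy = trace / total = (49+48+19=116) / 174 = 116/174 = 0.6667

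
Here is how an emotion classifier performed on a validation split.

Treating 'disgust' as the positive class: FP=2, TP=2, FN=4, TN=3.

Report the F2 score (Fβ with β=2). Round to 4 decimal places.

Fβ = (1+β²)·TP / ((1+β²)·TP + β²·FN + FP), with β²=4
= 5·2 / (5·2 + 4·4 + 2) = 0.3571

0.3571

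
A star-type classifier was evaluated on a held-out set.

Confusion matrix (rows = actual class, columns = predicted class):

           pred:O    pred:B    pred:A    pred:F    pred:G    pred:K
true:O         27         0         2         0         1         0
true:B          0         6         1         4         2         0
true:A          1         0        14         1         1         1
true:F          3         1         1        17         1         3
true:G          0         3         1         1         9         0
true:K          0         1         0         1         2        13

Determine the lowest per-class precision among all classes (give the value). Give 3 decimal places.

0.545

Per-class precision (TP/(TP+FP)):
  O: TP=27, FP=0+1+3+0+0=4 → 27/31 = 0.8710
  B: TP=6, FP=0+0+1+3+1=5 → 6/11 = 0.5455
  A: TP=14, FP=2+1+1+1+0=5 → 14/19 = 0.7368
  F: TP=17, FP=0+4+1+1+1=7 → 17/24 = 0.7083
  G: TP=9, FP=1+2+1+1+2=7 → 9/16 = 0.5625
  K: TP=13, FP=0+0+1+3+0=4 → 13/17 = 0.7647
Lowest is class 'B' with precision = 0.545.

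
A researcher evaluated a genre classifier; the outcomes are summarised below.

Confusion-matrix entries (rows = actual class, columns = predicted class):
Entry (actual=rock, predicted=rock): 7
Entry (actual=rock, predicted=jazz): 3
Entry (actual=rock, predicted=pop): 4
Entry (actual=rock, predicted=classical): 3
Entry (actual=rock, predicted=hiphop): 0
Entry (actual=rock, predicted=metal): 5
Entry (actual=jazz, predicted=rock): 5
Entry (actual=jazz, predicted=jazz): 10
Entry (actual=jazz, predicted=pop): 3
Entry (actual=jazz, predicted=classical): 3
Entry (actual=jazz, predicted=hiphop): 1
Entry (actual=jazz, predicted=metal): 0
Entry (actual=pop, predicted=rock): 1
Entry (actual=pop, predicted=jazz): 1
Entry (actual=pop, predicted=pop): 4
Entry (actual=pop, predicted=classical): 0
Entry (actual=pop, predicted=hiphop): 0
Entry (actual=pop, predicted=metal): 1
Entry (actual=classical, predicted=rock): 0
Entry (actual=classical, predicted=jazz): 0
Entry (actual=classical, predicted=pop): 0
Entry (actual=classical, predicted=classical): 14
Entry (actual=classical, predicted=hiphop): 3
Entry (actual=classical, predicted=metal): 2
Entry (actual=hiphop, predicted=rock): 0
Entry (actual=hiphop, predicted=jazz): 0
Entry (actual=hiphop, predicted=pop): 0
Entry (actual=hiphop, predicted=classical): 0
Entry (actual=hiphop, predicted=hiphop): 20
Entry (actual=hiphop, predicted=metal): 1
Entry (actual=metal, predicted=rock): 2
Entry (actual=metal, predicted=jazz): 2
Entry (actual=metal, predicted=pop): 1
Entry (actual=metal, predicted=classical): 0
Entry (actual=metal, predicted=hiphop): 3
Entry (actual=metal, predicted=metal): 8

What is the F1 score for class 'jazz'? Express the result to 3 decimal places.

0.526

F1 score = 2·TP/(2·TP+FP+FN).
jazz: TP=10, FP=3+1+0+0+2=6, FN=5+3+3+1+0=12 → 20/38 = 0.5263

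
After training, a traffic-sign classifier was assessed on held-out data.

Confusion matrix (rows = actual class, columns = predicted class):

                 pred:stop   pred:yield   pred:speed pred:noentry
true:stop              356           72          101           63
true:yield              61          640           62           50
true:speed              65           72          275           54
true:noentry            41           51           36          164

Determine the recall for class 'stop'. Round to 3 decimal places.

0.601

One-vs-rest for 'stop': TP = diagonal; FP = other classes predicted 'stop'; FN = 'stop' predicted as other.
recall = TP/(TP+FN).
stop: TP=356, FN=72+101+63=236 → 356/592 = 0.6014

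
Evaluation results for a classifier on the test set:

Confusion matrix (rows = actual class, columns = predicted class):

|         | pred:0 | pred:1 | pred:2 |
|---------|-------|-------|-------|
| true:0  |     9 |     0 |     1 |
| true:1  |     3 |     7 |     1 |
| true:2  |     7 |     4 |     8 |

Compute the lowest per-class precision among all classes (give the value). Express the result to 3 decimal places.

0.474

Per-class precision (TP/(TP+FP)):
  0: TP=9, FP=3+7=10 → 9/19 = 0.4737
  1: TP=7, FP=0+4=4 → 7/11 = 0.6364
  2: TP=8, FP=1+1=2 → 8/10 = 0.8000
Lowest is class '0' with precision = 0.474.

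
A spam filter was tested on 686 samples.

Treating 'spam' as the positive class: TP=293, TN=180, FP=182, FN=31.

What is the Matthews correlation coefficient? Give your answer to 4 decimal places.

MCC = (TP·TN − FP·FN) / √((TP+FP)(TP+FN)(TN+FP)(TN+FN))
Numerator = 293·180 − 182·31 = 47098
Denominator = √(475·324·362·211) = √11755189800 = 108421.3531
MCC = 47098 / 108421.3531 = 0.4344

0.4344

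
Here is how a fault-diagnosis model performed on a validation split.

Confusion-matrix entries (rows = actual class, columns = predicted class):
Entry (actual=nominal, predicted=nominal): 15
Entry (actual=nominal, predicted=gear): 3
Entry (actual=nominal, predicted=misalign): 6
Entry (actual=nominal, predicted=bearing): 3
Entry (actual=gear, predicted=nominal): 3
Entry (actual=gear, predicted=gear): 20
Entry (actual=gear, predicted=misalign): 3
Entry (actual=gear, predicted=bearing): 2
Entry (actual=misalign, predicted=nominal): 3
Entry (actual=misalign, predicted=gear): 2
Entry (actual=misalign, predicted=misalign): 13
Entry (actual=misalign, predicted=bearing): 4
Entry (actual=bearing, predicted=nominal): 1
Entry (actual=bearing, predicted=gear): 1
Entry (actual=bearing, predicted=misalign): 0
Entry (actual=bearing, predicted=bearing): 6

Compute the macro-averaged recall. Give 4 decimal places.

Per-class recall (TP/(TP+FN)):
  nominal: TP=15, FN=3+6+3=12 → 15/27 = 0.55556
  gear: TP=20, FN=3+3+2=8 → 20/28 = 0.71429
  misalign: TP=13, FN=3+2+4=9 → 13/22 = 0.59091
  bearing: TP=6, FN=1+1+0=2 → 6/8 = 0.75000
Macro-recall = mean = (0.55556 + 0.71429 + 0.59091 + 0.75000) / 4 = 0.6527

0.6527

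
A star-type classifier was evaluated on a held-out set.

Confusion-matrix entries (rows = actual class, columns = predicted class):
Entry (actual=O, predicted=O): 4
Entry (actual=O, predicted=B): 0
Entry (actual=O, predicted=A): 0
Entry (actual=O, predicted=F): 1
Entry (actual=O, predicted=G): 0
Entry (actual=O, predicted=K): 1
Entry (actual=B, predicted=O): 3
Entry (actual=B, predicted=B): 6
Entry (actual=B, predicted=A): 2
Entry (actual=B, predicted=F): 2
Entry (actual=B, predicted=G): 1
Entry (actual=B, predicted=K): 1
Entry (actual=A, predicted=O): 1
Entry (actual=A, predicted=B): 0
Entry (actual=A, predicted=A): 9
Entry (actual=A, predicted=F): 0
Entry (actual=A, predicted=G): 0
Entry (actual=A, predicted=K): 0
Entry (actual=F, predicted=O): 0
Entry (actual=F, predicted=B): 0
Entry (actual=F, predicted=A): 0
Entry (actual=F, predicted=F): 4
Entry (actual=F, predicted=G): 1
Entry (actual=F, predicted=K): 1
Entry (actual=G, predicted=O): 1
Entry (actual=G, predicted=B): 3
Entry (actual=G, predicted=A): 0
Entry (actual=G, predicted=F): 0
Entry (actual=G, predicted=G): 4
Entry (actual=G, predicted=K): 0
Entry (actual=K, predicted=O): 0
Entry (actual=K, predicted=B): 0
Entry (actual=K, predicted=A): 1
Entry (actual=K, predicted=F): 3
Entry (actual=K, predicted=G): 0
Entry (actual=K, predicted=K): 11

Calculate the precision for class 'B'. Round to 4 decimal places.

precision = TP/(TP+FP).
B: TP=6, FP=0+0+0+3+0=3 → 6/9 = 0.66667

0.6667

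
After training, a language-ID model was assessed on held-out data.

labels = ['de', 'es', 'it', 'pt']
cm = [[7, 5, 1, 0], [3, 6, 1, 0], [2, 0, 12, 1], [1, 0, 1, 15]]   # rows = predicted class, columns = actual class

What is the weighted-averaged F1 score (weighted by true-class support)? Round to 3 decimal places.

Per-class F1 score (2·TP/(2·TP+FP+FN)):
  de: TP=7, FP=5+1+0=6, FN=3+2+1=6 → 14/26 = 0.5385
  es: TP=6, FP=3+1+0=4, FN=5+0+0=5 → 12/21 = 0.5714
  it: TP=12, FP=2+0+1=3, FN=1+1+1=3 → 24/30 = 0.8000
  pt: TP=15, FP=1+0+1=2, FN=0+0+1=1 → 30/33 = 0.9091
Weighted-F1 score = Σ (supportᵢ/N)·F1 scoreᵢ with N=55: (13/55)·0.5385 + (11/55)·0.5714 + (15/55)·0.8000 + (16/55)·0.9091 = 0.724

0.724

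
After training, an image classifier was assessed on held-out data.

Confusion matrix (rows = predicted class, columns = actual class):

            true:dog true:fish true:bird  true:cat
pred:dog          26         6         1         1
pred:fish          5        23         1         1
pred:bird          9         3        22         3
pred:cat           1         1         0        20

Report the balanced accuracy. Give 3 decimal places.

0.762

Balanced accuracy = mean of per-class recall.
  dog: recall = 26/41 = 0.6341
  fish: recall = 23/33 = 0.6970
  bird: recall = 22/24 = 0.9167
  cat: recall = 20/25 = 0.8000
Mean = (0.6341 + 0.6970 + 0.9167 + 0.8000) / 4 = 0.762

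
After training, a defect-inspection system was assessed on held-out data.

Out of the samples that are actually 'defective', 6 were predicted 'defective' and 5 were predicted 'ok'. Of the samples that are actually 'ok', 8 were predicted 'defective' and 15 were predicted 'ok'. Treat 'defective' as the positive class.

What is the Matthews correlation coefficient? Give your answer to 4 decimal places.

MCC = (TP·TN − FP·FN) / √((TP+FP)(TP+FN)(TN+FP)(TN+FN))
Numerator = 6·15 − 8·5 = 50
Denominator = √(14·11·23·20) = √70840 = 266.1578
MCC = 50 / 266.1578 = 0.1879

0.1879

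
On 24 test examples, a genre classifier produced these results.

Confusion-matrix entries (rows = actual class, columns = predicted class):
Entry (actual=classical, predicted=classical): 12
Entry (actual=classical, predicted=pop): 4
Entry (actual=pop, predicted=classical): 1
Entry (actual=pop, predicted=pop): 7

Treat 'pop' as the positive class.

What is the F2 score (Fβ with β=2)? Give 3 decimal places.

0.814

Fβ = (1+β²)·TP / ((1+β²)·TP + β²·FN + FP), with β²=4
= 5·7 / (5·7 + 4·1 + 4) = 0.814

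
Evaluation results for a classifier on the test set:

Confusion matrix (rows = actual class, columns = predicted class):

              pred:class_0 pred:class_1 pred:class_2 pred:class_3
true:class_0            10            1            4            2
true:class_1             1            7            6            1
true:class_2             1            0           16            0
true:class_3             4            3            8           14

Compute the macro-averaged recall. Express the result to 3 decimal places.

Per-class recall (TP/(TP+FN)):
  class_0: TP=10, FN=1+4+2=7 → 10/17 = 0.5882
  class_1: TP=7, FN=1+6+1=8 → 7/15 = 0.4667
  class_2: TP=16, FN=1+0+0=1 → 16/17 = 0.9412
  class_3: TP=14, FN=4+3+8=15 → 14/29 = 0.4828
Macro-recall = mean = (0.5882 + 0.4667 + 0.9412 + 0.4828) / 4 = 0.620

0.620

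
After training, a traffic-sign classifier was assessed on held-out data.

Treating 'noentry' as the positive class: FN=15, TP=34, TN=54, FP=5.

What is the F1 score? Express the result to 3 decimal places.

0.773

Precision = TP/(TP+FP) = 34/39 = 0.8718
Recall = TP/(TP+FN) = 34/49 = 0.6939
F1 = 2·TP/(2·TP+FP+FN) = 68/88 = 0.773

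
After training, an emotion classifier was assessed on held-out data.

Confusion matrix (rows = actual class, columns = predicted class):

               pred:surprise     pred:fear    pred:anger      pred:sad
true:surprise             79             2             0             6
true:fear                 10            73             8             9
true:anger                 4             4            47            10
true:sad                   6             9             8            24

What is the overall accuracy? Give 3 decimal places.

Accuracy = trace / total = (79+73+47+24=223) / 299 = 223/299 = 0.746

0.746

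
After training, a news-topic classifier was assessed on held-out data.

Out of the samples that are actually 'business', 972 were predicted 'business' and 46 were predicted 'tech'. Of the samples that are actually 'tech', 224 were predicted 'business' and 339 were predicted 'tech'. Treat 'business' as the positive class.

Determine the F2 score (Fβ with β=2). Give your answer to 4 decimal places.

Fβ = (1+β²)·TP / ((1+β²)·TP + β²·FN + FP), with β²=4
= 5·972 / (5·972 + 4·46 + 224) = 0.9226

0.9226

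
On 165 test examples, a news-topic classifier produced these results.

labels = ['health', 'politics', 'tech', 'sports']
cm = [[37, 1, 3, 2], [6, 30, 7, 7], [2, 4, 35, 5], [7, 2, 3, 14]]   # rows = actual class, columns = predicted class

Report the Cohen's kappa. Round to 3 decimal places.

0.600

Observed agreement pₒ = trace/N = 116/165 = 0.7030
Expected agreement pₑ = Σ (rowᵢ·colᵢ)/N² = (43·52 + 50·37 + 46·48 + 26·28)/165² = 0.2579
κ = (pₒ − pₑ)/(1 − pₑ) = (0.7030 − 0.2579)/(1 − 0.2579) = 0.600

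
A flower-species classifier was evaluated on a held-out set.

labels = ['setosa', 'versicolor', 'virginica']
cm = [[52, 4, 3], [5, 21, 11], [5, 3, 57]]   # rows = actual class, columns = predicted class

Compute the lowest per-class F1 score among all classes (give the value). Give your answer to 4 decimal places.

Per-class F1 score (2·TP/(2·TP+FP+FN)):
  setosa: TP=52, FP=5+5=10, FN=4+3=7 → 104/121 = 0.85950
  versicolor: TP=21, FP=4+3=7, FN=5+11=16 → 42/65 = 0.64615
  virginica: TP=57, FP=3+11=14, FN=5+3=8 → 114/136 = 0.83824
Lowest is class 'versicolor' with F1 score = 0.6462.

0.6462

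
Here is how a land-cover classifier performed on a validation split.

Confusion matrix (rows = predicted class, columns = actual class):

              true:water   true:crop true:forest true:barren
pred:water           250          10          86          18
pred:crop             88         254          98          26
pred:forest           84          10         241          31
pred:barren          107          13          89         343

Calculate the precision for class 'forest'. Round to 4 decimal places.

0.6585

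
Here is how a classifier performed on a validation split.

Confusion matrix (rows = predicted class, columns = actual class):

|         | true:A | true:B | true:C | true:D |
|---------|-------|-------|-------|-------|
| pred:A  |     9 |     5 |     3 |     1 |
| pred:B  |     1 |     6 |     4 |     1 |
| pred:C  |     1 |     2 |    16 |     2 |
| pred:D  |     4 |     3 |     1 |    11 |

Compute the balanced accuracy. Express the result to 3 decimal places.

0.594

Balanced accuracy = mean of per-class recall.
  A: recall = 9/15 = 0.6000
  B: recall = 6/16 = 0.3750
  C: recall = 16/24 = 0.6667
  D: recall = 11/15 = 0.7333
Mean = (0.6000 + 0.3750 + 0.6667 + 0.7333) / 4 = 0.594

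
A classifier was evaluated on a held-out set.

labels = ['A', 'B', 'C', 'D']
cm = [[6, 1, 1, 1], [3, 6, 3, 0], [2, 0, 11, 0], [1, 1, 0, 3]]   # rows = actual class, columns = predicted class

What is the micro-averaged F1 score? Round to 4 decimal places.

Micro-averaging pools counts across classes: ΣTP=26, ΣFP=13, ΣFN=13.
Micro-F1 score = 2·TP/(2·TP+FP+FN) on pooled counts = 0.6667 (equals overall accuracy in single-label multiclass).

0.6667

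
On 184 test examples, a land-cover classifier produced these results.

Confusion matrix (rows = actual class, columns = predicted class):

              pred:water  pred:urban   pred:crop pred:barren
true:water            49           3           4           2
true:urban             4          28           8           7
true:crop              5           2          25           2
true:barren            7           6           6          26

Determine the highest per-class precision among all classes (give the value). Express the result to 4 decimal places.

Per-class precision (TP/(TP+FP)):
  water: TP=49, FP=4+5+7=16 → 49/65 = 0.75385
  urban: TP=28, FP=3+2+6=11 → 28/39 = 0.71795
  crop: TP=25, FP=4+8+6=18 → 25/43 = 0.58140
  barren: TP=26, FP=2+7+2=11 → 26/37 = 0.70270
Highest is class 'water' with precision = 0.7538.

0.7538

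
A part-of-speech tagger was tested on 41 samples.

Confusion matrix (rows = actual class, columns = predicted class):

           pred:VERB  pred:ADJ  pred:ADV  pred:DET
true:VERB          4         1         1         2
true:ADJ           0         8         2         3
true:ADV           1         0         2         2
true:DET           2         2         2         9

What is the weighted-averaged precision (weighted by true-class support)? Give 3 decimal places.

0.583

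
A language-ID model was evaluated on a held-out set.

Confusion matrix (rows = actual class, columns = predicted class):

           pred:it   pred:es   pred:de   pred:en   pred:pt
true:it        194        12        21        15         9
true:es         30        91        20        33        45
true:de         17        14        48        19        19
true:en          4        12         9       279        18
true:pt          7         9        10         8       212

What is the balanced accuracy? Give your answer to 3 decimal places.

Balanced accuracy = mean of per-class recall.
  it: recall = 194/251 = 0.7729
  es: recall = 91/219 = 0.4155
  de: recall = 48/117 = 0.4103
  en: recall = 279/322 = 0.8665
  pt: recall = 212/246 = 0.8618
Mean = (0.7729 + 0.4155 + 0.4103 + 0.8665 + 0.8618) / 5 = 0.665

0.665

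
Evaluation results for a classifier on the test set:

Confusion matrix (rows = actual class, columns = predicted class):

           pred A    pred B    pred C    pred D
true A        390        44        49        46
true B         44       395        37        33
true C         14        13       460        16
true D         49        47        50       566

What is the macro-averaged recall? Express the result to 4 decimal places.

Per-class recall (TP/(TP+FN)):
  A: TP=390, FN=44+49+46=139 → 390/529 = 0.73724
  B: TP=395, FN=44+37+33=114 → 395/509 = 0.77603
  C: TP=460, FN=14+13+16=43 → 460/503 = 0.91451
  D: TP=566, FN=49+47+50=146 → 566/712 = 0.79494
Macro-recall = mean = (0.73724 + 0.77603 + 0.91451 + 0.79494) / 4 = 0.8057

0.8057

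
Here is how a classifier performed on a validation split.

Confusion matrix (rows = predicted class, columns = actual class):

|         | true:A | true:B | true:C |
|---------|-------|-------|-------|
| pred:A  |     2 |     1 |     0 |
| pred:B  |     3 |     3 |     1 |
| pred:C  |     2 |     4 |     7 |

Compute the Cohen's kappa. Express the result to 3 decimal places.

Observed agreement pₒ = trace/N = 12/23 = 0.5217
Expected agreement pₑ = Σ (rowᵢ·colᵢ)/N² = (7·3 + 8·7 + 8·13)/23² = 0.3422
κ = (pₒ − pₑ)/(1 − pₑ) = (0.5217 − 0.3422)/(1 − 0.3422) = 0.273

0.273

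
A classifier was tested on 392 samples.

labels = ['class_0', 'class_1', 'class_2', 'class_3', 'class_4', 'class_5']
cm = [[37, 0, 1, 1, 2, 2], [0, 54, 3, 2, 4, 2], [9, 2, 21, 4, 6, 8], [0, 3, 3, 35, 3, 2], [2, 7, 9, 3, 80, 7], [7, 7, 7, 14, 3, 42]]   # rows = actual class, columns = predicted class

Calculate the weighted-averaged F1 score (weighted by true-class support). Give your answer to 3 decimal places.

Per-class F1 score (2·TP/(2·TP+FP+FN)):
  class_0: TP=37, FP=0+9+0+2+7=18, FN=0+1+1+2+2=6 → 74/98 = 0.7551
  class_1: TP=54, FP=0+2+3+7+7=19, FN=0+3+2+4+2=11 → 108/138 = 0.7826
  class_2: TP=21, FP=1+3+3+9+7=23, FN=9+2+4+6+8=29 → 42/94 = 0.4468
  class_3: TP=35, FP=1+2+4+3+14=24, FN=0+3+3+3+2=11 → 70/105 = 0.6667
  class_4: TP=80, FP=2+4+6+3+3=18, FN=2+7+9+3+7=28 → 160/206 = 0.7767
  class_5: TP=42, FP=2+2+8+2+7=21, FN=7+7+7+14+3=38 → 84/143 = 0.5874
Weighted-F1 score = Σ (supportᵢ/N)·F1 scoreᵢ with N=392: (43/392)·0.7551 + (65/392)·0.7826 + (50/392)·0.4468 + (46/392)·0.6667 + (108/392)·0.7767 + (80/392)·0.5874 = 0.682

0.682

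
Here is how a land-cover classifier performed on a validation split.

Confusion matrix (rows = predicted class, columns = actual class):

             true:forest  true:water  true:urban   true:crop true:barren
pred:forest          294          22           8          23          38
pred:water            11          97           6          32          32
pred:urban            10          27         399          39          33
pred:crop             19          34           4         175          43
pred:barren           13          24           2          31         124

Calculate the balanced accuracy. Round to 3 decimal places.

Balanced accuracy = mean of per-class recall.
  forest: recall = 294/347 = 0.8473
  water: recall = 97/204 = 0.4755
  urban: recall = 399/419 = 0.9523
  crop: recall = 175/300 = 0.5833
  barren: recall = 124/270 = 0.4593
Mean = (0.8473 + 0.4755 + 0.9523 + 0.5833 + 0.4593) / 5 = 0.664

0.664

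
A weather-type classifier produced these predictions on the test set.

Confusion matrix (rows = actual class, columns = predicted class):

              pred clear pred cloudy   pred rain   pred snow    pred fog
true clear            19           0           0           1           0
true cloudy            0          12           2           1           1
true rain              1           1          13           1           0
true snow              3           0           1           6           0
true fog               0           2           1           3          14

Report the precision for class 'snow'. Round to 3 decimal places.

0.500

Treat 'snow' as positive and all other classes as negative.
precision = TP/(TP+FP).
snow: TP=6, FP=1+1+1+3=6 → 6/12 = 0.5000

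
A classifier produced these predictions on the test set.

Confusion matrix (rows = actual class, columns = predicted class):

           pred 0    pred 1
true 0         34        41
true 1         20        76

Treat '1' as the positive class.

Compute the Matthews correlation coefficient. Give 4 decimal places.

MCC = (TP·TN − FP·FN) / √((TP+FP)(TP+FN)(TN+FP)(TN+FN))
Numerator = 76·34 − 41·20 = 1764
Denominator = √(117·96·75·54) = √45489600 = 6744.5978
MCC = 1764 / 6744.5978 = 0.2615

0.2615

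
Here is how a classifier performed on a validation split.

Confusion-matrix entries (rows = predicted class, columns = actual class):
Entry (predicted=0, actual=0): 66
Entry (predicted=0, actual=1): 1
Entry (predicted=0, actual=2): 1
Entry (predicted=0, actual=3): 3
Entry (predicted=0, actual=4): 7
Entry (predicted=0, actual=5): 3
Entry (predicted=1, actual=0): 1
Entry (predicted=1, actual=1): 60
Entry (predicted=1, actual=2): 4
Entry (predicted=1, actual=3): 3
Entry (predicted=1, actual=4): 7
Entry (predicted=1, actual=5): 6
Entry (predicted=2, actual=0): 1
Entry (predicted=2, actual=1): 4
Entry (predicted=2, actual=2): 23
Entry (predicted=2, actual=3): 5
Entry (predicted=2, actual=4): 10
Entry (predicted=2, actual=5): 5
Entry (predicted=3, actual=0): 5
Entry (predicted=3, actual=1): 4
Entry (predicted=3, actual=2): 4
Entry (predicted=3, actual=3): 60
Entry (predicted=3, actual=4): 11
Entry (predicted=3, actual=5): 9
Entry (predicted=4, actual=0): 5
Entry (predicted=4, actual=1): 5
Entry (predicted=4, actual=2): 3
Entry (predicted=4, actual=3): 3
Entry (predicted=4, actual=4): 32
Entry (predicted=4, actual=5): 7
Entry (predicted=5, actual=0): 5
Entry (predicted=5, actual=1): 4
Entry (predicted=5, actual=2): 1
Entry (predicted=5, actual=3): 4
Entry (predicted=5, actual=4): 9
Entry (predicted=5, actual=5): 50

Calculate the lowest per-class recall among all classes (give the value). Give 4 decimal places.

0.4211

Per-class recall (TP/(TP+FN)):
  0: TP=66, FN=1+1+5+5+5=17 → 66/83 = 0.79518
  1: TP=60, FN=1+4+4+5+4=18 → 60/78 = 0.76923
  2: TP=23, FN=1+4+4+3+1=13 → 23/36 = 0.63889
  3: TP=60, FN=3+3+5+3+4=18 → 60/78 = 0.76923
  4: TP=32, FN=7+7+10+11+9=44 → 32/76 = 0.42105
  5: TP=50, FN=3+6+5+9+7=30 → 50/80 = 0.62500
Lowest is class '4' with recall = 0.4211.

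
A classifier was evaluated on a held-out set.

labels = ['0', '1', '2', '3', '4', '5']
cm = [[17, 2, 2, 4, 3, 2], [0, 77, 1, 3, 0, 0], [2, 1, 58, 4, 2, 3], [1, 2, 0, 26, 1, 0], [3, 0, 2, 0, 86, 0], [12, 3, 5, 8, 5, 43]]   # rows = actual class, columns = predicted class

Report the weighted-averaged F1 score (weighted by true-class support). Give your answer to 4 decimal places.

0.8107

Per-class F1 score (2·TP/(2·TP+FP+FN)):
  0: TP=17, FP=0+2+1+3+12=18, FN=2+2+4+3+2=13 → 34/65 = 0.52308
  1: TP=77, FP=2+1+2+0+3=8, FN=0+1+3+0+0=4 → 154/166 = 0.92771
  2: TP=58, FP=2+1+0+2+5=10, FN=2+1+4+2+3=12 → 116/138 = 0.84058
  3: TP=26, FP=4+3+4+0+8=19, FN=1+2+0+1+0=4 → 52/75 = 0.69333
  4: TP=86, FP=3+0+2+1+5=11, FN=3+0+2+0+0=5 → 172/188 = 0.91489
  5: TP=43, FP=2+0+3+0+0=5, FN=12+3+5+8+5=33 → 86/124 = 0.69355
Weighted-F1 score = Σ (supportᵢ/N)·F1 scoreᵢ with N=378: (30/378)·0.52308 + (81/378)·0.92771 + (70/378)·0.84058 + (30/378)·0.69333 + (91/378)·0.91489 + (76/378)·0.69355 = 0.8107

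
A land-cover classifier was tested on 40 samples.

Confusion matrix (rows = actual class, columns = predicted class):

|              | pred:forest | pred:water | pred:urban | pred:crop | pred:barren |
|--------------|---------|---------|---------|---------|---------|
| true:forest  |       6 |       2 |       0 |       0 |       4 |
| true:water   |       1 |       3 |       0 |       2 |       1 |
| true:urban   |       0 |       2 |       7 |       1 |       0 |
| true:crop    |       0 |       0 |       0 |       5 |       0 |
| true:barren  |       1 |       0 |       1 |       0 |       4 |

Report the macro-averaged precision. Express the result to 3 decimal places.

0.625

Per-class precision (TP/(TP+FP)):
  forest: TP=6, FP=1+0+0+1=2 → 6/8 = 0.7500
  water: TP=3, FP=2+2+0+0=4 → 3/7 = 0.4286
  urban: TP=7, FP=0+0+0+1=1 → 7/8 = 0.8750
  crop: TP=5, FP=0+2+1+0=3 → 5/8 = 0.6250
  barren: TP=4, FP=4+1+0+0=5 → 4/9 = 0.4444
Macro-precision = mean = (0.7500 + 0.4286 + 0.8750 + 0.6250 + 0.4444) / 5 = 0.625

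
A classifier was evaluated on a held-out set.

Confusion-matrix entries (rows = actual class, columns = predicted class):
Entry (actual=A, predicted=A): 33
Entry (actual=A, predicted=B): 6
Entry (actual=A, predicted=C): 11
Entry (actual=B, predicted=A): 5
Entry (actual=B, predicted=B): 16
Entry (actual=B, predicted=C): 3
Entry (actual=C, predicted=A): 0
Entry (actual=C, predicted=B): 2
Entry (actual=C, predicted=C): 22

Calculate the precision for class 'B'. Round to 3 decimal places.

0.667

One-vs-rest for 'B': TP = diagonal; FP = other classes predicted 'B'; FN = 'B' predicted as other.
precision = TP/(TP+FP).
B: TP=16, FP=6+2=8 → 16/24 = 0.6667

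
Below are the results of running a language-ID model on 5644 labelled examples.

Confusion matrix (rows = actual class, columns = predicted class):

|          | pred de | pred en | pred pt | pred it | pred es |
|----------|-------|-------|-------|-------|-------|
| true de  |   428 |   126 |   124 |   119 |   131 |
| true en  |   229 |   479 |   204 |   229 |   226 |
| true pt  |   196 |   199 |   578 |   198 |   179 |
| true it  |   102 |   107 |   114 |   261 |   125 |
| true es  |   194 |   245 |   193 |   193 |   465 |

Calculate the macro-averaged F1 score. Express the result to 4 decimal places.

Per-class F1 score (2·TP/(2·TP+FP+FN)):
  de: TP=428, FP=229+196+102+194=721, FN=126+124+119+131=500 → 856/2077 = 0.41213
  en: TP=479, FP=126+199+107+245=677, FN=229+204+229+226=888 → 958/2523 = 0.37971
  pt: TP=578, FP=124+204+114+193=635, FN=196+199+198+179=772 → 1156/2563 = 0.45103
  it: TP=261, FP=119+229+198+193=739, FN=102+107+114+125=448 → 522/1709 = 0.30544
  es: TP=465, FP=131+226+179+125=661, FN=194+245+193+193=825 → 930/2416 = 0.38493
Macro-F1 score = mean = (0.41213 + 0.37971 + 0.45103 + 0.30544 + 0.38493) / 5 = 0.3866

0.3866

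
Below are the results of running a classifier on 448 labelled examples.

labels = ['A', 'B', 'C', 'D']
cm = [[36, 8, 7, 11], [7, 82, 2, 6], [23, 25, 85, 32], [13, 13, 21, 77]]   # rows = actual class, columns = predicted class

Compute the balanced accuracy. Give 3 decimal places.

0.641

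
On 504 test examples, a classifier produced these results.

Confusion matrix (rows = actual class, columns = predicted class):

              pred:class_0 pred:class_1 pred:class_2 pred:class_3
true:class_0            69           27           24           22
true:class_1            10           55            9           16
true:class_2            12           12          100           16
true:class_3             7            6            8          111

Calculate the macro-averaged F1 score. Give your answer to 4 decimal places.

0.6533

Per-class F1 score (2·TP/(2·TP+FP+FN)):
  class_0: TP=69, FP=10+12+7=29, FN=27+24+22=73 → 138/240 = 0.57500
  class_1: TP=55, FP=27+12+6=45, FN=10+9+16=35 → 110/190 = 0.57895
  class_2: TP=100, FP=24+9+8=41, FN=12+12+16=40 → 200/281 = 0.71174
  class_3: TP=111, FP=22+16+16=54, FN=7+6+8=21 → 222/297 = 0.74747
Macro-F1 score = mean = (0.57500 + 0.57895 + 0.71174 + 0.74747) / 4 = 0.6533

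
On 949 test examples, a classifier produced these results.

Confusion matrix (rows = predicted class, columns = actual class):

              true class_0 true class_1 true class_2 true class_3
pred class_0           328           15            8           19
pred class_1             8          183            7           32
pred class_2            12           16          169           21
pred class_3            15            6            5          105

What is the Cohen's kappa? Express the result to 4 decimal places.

Observed agreement pₒ = trace/N = 785/949 = 0.82719
Expected agreement pₑ = Σ (rowᵢ·colᵢ)/N² = (363·370 + 220·230 + 189·218 + 177·131)/949² = 0.27681
κ = (pₒ − pₑ)/(1 − pₑ) = (0.82719 − 0.27681)/(1 − 0.27681) = 0.7610

0.7610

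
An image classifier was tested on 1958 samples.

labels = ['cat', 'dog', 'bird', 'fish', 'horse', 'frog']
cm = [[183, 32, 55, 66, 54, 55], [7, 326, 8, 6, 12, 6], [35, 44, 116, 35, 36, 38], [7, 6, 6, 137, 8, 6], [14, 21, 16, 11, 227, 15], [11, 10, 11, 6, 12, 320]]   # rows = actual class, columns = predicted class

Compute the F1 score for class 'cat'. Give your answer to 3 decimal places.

Take TP from the diagonal, FP from the rest of the 'cat' prediction marginal, FN from the rest of the 'cat' actual marginal.
F1 score = 2·TP/(2·TP+FP+FN).
cat: TP=183, FP=7+35+7+14+11=74, FN=32+55+66+54+55=262 → 366/702 = 0.5214

0.521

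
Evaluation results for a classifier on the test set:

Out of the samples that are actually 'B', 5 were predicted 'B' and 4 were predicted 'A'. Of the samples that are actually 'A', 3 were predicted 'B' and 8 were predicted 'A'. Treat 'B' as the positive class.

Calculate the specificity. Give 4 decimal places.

Specificity = TN/(TN+FP) = 8/(8+3) = 0.7273

0.7273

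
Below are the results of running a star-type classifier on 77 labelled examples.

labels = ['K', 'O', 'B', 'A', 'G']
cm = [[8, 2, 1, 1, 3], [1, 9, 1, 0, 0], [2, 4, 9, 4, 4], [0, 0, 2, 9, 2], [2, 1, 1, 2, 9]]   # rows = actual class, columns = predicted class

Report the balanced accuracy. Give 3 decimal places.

0.607

Balanced accuracy = mean of per-class recall.
  K: recall = 8/15 = 0.5333
  O: recall = 9/11 = 0.8182
  B: recall = 9/23 = 0.3913
  A: recall = 9/13 = 0.6923
  G: recall = 9/15 = 0.6000
Mean = (0.5333 + 0.8182 + 0.3913 + 0.6923 + 0.6000) / 5 = 0.607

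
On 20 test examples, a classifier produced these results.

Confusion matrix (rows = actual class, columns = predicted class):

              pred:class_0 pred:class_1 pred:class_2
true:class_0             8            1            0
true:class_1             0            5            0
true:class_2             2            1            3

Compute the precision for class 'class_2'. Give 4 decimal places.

precision = TP/(TP+FP).
class_2: TP=3, FP=0+0=0 → 3/3 = 1.00000

1.0000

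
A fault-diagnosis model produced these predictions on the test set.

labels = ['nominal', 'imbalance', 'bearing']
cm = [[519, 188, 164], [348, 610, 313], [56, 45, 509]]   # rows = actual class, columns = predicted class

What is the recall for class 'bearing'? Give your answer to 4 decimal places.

Take TP from the diagonal, FP from the rest of the 'bearing' prediction marginal, FN from the rest of the 'bearing' actual marginal.
recall = TP/(TP+FN).
bearing: TP=509, FN=56+45=101 → 509/610 = 0.83443

0.8344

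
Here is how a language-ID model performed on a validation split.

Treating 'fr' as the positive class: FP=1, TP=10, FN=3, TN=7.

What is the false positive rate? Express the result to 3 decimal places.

FPR = FP/(FP+TN) = 1/(1+7) = 0.125

0.125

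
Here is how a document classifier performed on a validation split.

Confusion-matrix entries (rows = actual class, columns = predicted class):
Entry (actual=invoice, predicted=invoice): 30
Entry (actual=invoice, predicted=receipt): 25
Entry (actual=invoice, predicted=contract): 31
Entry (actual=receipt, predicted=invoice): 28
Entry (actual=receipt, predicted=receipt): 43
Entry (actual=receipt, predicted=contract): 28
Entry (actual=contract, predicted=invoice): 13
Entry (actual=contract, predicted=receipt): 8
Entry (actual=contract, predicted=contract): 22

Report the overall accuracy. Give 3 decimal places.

0.417

Accuracy = trace / total = (30+43+22=95) / 228 = 95/228 = 0.417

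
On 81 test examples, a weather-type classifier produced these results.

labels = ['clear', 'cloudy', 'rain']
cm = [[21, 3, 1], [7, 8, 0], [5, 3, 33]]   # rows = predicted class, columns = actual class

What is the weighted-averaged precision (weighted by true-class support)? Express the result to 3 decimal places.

Per-class precision (TP/(TP+FP)):
  clear: TP=21, FP=3+1=4 → 21/25 = 0.8400
  cloudy: TP=8, FP=7+0=7 → 8/15 = 0.5333
  rain: TP=33, FP=5+3=8 → 33/41 = 0.8049
Weighted-precision = Σ (supportᵢ/N)·precisionᵢ with N=81: (33/81)·0.8400 + (14/81)·0.5333 + (34/81)·0.8049 = 0.772

0.772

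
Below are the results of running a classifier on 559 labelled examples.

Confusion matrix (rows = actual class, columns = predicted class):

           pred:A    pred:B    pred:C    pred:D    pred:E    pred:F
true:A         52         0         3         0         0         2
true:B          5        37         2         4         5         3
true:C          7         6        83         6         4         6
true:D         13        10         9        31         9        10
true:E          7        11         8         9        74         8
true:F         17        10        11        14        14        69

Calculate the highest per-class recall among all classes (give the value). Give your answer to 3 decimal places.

Per-class recall (TP/(TP+FN)):
  A: TP=52, FN=0+3+0+0+2=5 → 52/57 = 0.9123
  B: TP=37, FN=5+2+4+5+3=19 → 37/56 = 0.6607
  C: TP=83, FN=7+6+6+4+6=29 → 83/112 = 0.7411
  D: TP=31, FN=13+10+9+9+10=51 → 31/82 = 0.3780
  E: TP=74, FN=7+11+8+9+8=43 → 74/117 = 0.6325
  F: TP=69, FN=17+10+11+14+14=66 → 69/135 = 0.5111
Highest is class 'A' with recall = 0.912.

0.912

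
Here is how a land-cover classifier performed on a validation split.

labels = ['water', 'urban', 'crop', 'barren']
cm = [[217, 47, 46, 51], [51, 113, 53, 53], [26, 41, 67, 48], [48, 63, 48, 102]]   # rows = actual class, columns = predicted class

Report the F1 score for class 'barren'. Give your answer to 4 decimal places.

0.3961

Take TP from the diagonal, FP from the rest of the 'barren' prediction marginal, FN from the rest of the 'barren' actual marginal.
F1 score = 2·TP/(2·TP+FP+FN).
barren: TP=102, FP=51+53+48=152, FN=48+63+48=159 → 204/515 = 0.39612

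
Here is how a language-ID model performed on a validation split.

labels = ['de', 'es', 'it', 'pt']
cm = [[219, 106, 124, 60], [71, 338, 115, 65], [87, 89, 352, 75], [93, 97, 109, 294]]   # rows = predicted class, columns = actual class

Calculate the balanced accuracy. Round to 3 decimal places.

Balanced accuracy = mean of per-class recall.
  de: recall = 219/470 = 0.4660
  es: recall = 338/630 = 0.5365
  it: recall = 352/700 = 0.5029
  pt: recall = 294/494 = 0.5951
Mean = (0.4660 + 0.5365 + 0.5029 + 0.5951) / 4 = 0.525

0.525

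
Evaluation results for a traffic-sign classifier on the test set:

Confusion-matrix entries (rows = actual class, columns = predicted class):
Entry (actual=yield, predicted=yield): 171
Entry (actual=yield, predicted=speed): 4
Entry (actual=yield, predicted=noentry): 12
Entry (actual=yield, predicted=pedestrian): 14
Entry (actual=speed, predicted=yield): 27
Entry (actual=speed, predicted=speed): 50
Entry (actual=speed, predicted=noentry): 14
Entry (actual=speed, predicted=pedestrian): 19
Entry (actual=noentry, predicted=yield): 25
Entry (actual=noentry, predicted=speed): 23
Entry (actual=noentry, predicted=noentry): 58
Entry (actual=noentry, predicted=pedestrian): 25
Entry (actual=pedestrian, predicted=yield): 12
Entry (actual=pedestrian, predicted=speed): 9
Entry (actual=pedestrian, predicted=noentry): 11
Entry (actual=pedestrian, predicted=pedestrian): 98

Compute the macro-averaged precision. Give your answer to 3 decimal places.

Per-class precision (TP/(TP+FP)):
  yield: TP=171, FP=27+25+12=64 → 171/235 = 0.7277
  speed: TP=50, FP=4+23+9=36 → 50/86 = 0.5814
  noentry: TP=58, FP=12+14+11=37 → 58/95 = 0.6105
  pedestrian: TP=98, FP=14+19+25=58 → 98/156 = 0.6282
Macro-precision = mean = (0.7277 + 0.5814 + 0.6105 + 0.6282) / 4 = 0.637

0.637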